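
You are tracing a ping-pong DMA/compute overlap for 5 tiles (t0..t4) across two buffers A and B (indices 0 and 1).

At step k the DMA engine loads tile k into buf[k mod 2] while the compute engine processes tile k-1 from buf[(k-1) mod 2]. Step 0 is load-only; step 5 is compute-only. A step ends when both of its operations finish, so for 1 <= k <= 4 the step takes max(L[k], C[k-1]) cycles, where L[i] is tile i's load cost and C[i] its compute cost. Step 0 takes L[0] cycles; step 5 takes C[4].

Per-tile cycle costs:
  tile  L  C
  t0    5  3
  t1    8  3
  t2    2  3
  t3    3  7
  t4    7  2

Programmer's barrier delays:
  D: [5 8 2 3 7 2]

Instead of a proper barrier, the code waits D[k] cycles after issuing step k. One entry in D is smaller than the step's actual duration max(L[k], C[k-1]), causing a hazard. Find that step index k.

step 0: need L[0]=5 = 5; D[0]=5 ok
step 1: need max(L[1]=8,C[0]=3) = 8; D[1]=8 ok
step 2: need max(L[2]=2,C[1]=3) = 3; D[2]=2 SHORT
step 3: need max(L[3]=3,C[2]=3) = 3; D[3]=3 ok
step 4: need max(L[4]=7,C[3]=7) = 7; D[4]=7 ok
step 5: need C[4]=2 = 2; D[5]=2 ok

hazard at step 2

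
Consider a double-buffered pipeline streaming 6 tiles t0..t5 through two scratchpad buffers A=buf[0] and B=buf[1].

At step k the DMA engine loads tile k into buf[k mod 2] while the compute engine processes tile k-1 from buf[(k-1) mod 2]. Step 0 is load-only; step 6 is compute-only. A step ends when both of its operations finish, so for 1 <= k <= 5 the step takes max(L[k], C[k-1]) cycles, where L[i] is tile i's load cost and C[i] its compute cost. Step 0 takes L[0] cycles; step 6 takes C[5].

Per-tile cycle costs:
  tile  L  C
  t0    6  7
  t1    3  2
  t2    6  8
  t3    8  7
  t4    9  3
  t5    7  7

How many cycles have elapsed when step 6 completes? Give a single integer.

  0. 6=6c; end=6; A:t0 B:-
  1. max(3,7)=7c; end=13; A:t0 B:t1
  2. max(6,2)=6c; end=19; A:t2 B:t1
  3. max(8,8)=8c; end=27; A:t2 B:t3
  4. max(9,7)=9c; end=36; A:t4 B:t3
  5. max(7,3)=7c; end=43; A:t4 B:t5
  6. 7=7c; end=50; A:t4 B:t5

end_cycle[6] = 50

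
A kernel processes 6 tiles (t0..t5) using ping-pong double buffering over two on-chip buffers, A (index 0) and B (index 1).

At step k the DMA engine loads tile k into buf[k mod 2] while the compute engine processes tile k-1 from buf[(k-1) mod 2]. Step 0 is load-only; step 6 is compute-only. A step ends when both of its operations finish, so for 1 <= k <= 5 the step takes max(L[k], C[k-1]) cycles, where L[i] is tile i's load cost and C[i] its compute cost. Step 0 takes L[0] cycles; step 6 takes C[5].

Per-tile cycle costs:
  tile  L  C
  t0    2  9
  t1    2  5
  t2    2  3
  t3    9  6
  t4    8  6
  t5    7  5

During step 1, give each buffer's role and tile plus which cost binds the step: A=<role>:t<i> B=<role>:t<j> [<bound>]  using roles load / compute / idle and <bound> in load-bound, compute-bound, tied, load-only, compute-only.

step 1: A=compute:t0 B=load:t1 [compute-bound]

[0] DMA t0→A (2c) ∥ CU idle ⇒ 2c, clock 2
[1] DMA t1→B (2c) ∥ CU A:t0 (9c) ⇒ 9c, clock 11
[2] DMA t2→A (2c) ∥ CU B:t1 (5c) ⇒ 5c, clock 16
[3] DMA t3→B (9c) ∥ CU A:t2 (3c) ⇒ 9c, clock 25
[4] DMA t4→A (8c) ∥ CU B:t3 (6c) ⇒ 8c, clock 33
[5] DMA t5→B (7c) ∥ CU A:t4 (6c) ⇒ 7c, clock 40
[6] DMA idle ∥ CU B:t5 (5c) ⇒ 5c, clock 45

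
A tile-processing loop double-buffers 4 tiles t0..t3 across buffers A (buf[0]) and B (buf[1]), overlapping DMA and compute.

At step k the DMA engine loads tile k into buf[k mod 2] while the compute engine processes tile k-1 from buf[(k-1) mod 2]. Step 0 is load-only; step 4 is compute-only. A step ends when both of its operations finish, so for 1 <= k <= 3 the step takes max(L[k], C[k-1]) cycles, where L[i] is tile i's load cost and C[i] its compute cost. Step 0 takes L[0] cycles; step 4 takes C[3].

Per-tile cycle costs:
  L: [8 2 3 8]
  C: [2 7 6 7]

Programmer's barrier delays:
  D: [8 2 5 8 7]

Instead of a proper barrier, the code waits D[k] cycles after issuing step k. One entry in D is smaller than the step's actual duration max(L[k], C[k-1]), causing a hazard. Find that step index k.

k=0 barrier L[0]=8→8c, D[0]=8 ok
k=1 barrier max(L[1]=2,C[0]=2)→2c, D[1]=2 ok
k=2 barrier max(L[2]=3,C[1]=7)→7c, D[2]=5 SHORT
k=3 barrier max(L[3]=8,C[2]=6)→8c, D[3]=8 ok
k=4 barrier C[3]=7→7c, D[4]=7 ok

hazard at step 2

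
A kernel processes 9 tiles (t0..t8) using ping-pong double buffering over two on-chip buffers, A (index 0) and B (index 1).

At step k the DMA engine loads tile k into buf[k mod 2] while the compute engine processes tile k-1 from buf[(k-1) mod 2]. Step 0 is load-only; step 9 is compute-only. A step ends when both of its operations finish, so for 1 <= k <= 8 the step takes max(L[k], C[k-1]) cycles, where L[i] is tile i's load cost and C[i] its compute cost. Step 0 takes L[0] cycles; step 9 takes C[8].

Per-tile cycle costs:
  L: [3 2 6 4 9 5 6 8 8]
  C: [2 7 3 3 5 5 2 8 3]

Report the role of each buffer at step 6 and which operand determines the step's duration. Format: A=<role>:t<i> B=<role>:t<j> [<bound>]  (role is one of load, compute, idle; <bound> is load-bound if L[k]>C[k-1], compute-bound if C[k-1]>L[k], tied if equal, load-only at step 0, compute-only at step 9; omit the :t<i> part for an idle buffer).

  0. 3=3c; end=3; A:t0 B:-
  1. max(2,2)=2c; end=5; A:t0 B:t1
  2. max(6,7)=7c; end=12; A:t2 B:t1
  3. max(4,3)=4c; end=16; A:t2 B:t3
  4. max(9,3)=9c; end=25; A:t4 B:t3
  5. max(5,5)=5c; end=30; A:t4 B:t5
  6. max(6,5)=6c; end=36; A:t6 B:t5
  7. max(8,2)=8c; end=44; A:t6 B:t7
  8. max(8,8)=8c; end=52; A:t8 B:t7
  9. 3=3c; end=55; A:t8 B:t7

step 6: A=load:t6 B=compute:t5 [load-bound]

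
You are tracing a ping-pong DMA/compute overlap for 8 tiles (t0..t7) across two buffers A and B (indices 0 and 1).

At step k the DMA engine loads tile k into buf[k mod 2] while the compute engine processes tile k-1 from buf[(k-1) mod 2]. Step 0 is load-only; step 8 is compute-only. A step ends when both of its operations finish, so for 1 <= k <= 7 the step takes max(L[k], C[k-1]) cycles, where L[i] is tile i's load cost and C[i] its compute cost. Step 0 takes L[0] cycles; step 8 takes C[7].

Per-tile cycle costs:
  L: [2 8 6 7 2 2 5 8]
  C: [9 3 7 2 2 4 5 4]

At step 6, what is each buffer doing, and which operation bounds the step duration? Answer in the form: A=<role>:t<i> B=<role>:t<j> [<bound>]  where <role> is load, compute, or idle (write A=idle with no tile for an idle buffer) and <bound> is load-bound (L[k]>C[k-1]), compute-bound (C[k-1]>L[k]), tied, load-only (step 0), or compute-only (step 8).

step 6: A=load:t6 B=compute:t5 [load-bound]

[0] DMA t0→A (2c) ∥ CU idle ⇒ 2c, clock 2
[1] DMA t1→B (8c) ∥ CU A:t0 (9c) ⇒ 9c, clock 11
[2] DMA t2→A (6c) ∥ CU B:t1 (3c) ⇒ 6c, clock 17
[3] DMA t3→B (7c) ∥ CU A:t2 (7c) ⇒ 7c, clock 24
[4] DMA t4→A (2c) ∥ CU B:t3 (2c) ⇒ 2c, clock 26
[5] DMA t5→B (2c) ∥ CU A:t4 (2c) ⇒ 2c, clock 28
[6] DMA t6→A (5c) ∥ CU B:t5 (4c) ⇒ 5c, clock 33
[7] DMA t7→B (8c) ∥ CU A:t6 (5c) ⇒ 8c, clock 41
[8] DMA idle ∥ CU B:t7 (4c) ⇒ 4c, clock 45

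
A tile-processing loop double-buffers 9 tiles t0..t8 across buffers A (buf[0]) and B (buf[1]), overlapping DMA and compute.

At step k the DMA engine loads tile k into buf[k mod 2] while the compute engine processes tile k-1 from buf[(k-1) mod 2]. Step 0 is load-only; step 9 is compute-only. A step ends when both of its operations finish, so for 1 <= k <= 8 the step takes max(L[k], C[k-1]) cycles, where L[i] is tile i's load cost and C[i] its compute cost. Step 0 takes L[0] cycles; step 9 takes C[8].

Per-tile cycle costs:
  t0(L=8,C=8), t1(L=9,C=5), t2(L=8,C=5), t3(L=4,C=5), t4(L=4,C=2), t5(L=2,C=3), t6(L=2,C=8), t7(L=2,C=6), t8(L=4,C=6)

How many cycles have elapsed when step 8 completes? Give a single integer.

step 0: L[0]=8 → dur=8, Σ=8 | A=load:t0 B=idle [load-only]
step 1: L[1]=9 C[0]=8 → dur=9, Σ=17 | A=compute:t0 B=load:t1 [load-bound]
step 2: L[2]=8 C[1]=5 → dur=8, Σ=25 | A=load:t2 B=compute:t1 [load-bound]
step 3: L[3]=4 C[2]=5 → dur=5, Σ=30 | A=compute:t2 B=load:t3 [compute-bound]
step 4: L[4]=4 C[3]=5 → dur=5, Σ=35 | A=load:t4 B=compute:t3 [compute-bound]
step 5: L[5]=2 C[4]=2 → dur=2, Σ=37 | A=compute:t4 B=load:t5 [tied]
step 6: L[6]=2 C[5]=3 → dur=3, Σ=40 | A=load:t6 B=compute:t5 [compute-bound]
step 7: L[7]=2 C[6]=8 → dur=8, Σ=48 | A=compute:t6 B=load:t7 [compute-bound]
step 8: L[8]=4 C[7]=6 → dur=6, Σ=54 | A=load:t8 B=compute:t7 [compute-bound]
step 9: C[8]=6 → dur=6, Σ=60 | A=compute:t8 B=idle [compute-only]

end_cycle[8] = 54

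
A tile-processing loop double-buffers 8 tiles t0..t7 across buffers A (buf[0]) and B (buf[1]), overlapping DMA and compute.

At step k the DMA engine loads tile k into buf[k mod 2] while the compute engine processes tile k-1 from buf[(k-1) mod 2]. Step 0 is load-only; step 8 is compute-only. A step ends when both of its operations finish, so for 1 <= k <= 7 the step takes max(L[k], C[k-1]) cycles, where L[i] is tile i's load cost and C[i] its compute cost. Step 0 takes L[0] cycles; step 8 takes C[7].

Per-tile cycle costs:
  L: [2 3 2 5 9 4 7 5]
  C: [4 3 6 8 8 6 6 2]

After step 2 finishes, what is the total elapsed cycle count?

  0. 2=2c; end=2; A:t0 B:-
  1. max(3,4)=4c; end=6; A:t0 B:t1
  2. max(2,3)=3c; end=9; A:t2 B:t1
  3. max(5,6)=6c; end=15; A:t2 B:t3
  4. max(9,8)=9c; end=24; A:t4 B:t3
  5. max(4,8)=8c; end=32; A:t4 B:t5
  6. max(7,6)=7c; end=39; A:t6 B:t5
  7. max(5,6)=6c; end=45; A:t6 B:t7
  8. 2=2c; end=47; A:t6 B:t7

end_cycle[2] = 9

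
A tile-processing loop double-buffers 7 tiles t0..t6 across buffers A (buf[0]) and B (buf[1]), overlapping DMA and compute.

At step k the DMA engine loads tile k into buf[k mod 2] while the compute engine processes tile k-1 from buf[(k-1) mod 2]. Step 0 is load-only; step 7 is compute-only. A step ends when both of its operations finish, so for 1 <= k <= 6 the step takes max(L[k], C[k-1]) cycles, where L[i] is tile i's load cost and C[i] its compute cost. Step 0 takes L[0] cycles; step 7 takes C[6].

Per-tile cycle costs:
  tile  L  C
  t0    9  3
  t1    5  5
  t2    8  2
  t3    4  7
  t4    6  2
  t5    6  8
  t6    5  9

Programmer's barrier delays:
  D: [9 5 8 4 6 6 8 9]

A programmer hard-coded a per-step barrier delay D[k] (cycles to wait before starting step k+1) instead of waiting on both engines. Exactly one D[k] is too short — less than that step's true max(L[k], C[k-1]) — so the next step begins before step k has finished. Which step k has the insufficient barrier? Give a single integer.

hazard at step 4

k=0 barrier L[0]=9→9c, D[0]=9 ok
k=1 barrier max(L[1]=5,C[0]=3)→5c, D[1]=5 ok
k=2 barrier max(L[2]=8,C[1]=5)→8c, D[2]=8 ok
k=3 barrier max(L[3]=4,C[2]=2)→4c, D[3]=4 ok
k=4 barrier max(L[4]=6,C[3]=7)→7c, D[4]=6 SHORT
k=5 barrier max(L[5]=6,C[4]=2)→6c, D[5]=6 ok
k=6 barrier max(L[6]=5,C[5]=8)→8c, D[6]=8 ok
k=7 barrier C[6]=9→9c, D[7]=9 ok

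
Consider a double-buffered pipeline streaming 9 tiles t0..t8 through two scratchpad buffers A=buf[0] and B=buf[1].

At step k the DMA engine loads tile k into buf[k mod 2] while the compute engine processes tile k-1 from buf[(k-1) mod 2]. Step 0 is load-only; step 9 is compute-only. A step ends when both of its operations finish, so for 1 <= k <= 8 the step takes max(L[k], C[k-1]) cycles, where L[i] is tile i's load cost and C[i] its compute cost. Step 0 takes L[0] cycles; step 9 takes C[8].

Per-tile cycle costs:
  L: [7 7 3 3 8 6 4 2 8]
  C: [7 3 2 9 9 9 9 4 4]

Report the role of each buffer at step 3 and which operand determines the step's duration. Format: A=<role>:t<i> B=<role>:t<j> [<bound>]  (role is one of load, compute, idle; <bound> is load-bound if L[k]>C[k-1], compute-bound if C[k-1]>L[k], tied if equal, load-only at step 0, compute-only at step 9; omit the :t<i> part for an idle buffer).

step 3: A=compute:t2 B=load:t3 [load-bound]

k=0 load=t0/7c comp=- wait=7 total=7
k=1 load=t1/7c comp=t0/7c wait=7 total=14
k=2 load=t2/3c comp=t1/3c wait=3 total=17
k=3 load=t3/3c comp=t2/2c wait=3 total=20
k=4 load=t4/8c comp=t3/9c wait=9 total=29
k=5 load=t5/6c comp=t4/9c wait=9 total=38
k=6 load=t6/4c comp=t5/9c wait=9 total=47
k=7 load=t7/2c comp=t6/9c wait=9 total=56
k=8 load=t8/8c comp=t7/4c wait=8 total=64
k=9 load=- comp=t8/4c wait=4 total=68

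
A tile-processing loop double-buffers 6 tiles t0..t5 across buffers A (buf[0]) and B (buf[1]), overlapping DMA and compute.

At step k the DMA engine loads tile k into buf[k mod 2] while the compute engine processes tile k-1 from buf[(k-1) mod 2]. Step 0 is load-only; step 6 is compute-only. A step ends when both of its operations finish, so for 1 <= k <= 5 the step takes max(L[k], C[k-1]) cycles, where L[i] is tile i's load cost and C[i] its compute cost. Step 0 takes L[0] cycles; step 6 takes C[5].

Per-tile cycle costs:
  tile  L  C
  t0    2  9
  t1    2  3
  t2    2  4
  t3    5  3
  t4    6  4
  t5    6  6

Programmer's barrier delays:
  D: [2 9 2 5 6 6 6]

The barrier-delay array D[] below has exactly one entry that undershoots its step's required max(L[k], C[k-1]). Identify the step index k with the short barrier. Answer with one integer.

step 0: need L[0]=2 = 2; D[0]=2 ok
step 1: need max(L[1]=2,C[0]=9) = 9; D[1]=9 ok
step 2: need max(L[2]=2,C[1]=3) = 3; D[2]=2 SHORT
step 3: need max(L[3]=5,C[2]=4) = 5; D[3]=5 ok
step 4: need max(L[4]=6,C[3]=3) = 6; D[4]=6 ok
step 5: need max(L[5]=6,C[4]=4) = 6; D[5]=6 ok
step 6: need C[5]=6 = 6; D[6]=6 ok

hazard at step 2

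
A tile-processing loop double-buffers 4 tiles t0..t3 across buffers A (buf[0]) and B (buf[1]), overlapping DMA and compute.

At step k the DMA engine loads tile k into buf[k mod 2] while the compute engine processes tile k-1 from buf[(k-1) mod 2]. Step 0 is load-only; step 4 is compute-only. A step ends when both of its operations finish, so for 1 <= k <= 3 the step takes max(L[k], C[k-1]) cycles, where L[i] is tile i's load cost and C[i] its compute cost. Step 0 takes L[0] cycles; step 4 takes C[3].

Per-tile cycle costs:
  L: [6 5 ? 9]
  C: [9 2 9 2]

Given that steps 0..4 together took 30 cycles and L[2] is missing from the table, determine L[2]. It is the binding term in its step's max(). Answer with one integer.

L[2] = 4

step 0: dur = L[0]=6 = 6
step 1: dur = max(L[1]=5, C[0]=9) = 9
step 2: dur = max(L[2]=?, C[1]=2) = L[2]  (unknown; binding)
step 3: dur = max(L[3]=9, C[2]=9) = 9
step 4: dur = C[3]=2 = 2
sum of known step durations = 26
dur[2] = total - known = 30 - 26 = 4
L[2] is the binding max in step 2, so L[2] = dur[2] = 4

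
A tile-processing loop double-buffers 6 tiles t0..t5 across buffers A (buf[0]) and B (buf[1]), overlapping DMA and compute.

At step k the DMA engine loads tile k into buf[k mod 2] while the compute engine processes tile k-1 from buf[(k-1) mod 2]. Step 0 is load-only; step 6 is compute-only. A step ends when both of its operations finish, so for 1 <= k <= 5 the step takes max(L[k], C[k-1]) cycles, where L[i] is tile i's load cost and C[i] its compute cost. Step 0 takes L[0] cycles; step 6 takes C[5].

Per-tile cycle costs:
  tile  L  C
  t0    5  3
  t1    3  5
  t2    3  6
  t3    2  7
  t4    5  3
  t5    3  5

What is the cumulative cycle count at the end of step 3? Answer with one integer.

end_cycle[3] = 19

step 0: L[0]=5 → dur=5, Σ=5 | A=load:t0 B=idle [load-only]
step 1: L[1]=3 C[0]=3 → dur=3, Σ=8 | A=compute:t0 B=load:t1 [tied]
step 2: L[2]=3 C[1]=5 → dur=5, Σ=13 | A=load:t2 B=compute:t1 [compute-bound]
step 3: L[3]=2 C[2]=6 → dur=6, Σ=19 | A=compute:t2 B=load:t3 [compute-bound]
step 4: L[4]=5 C[3]=7 → dur=7, Σ=26 | A=load:t4 B=compute:t3 [compute-bound]
step 5: L[5]=3 C[4]=3 → dur=3, Σ=29 | A=compute:t4 B=load:t5 [tied]
step 6: C[5]=5 → dur=5, Σ=34 | A=idle B=compute:t5 [compute-only]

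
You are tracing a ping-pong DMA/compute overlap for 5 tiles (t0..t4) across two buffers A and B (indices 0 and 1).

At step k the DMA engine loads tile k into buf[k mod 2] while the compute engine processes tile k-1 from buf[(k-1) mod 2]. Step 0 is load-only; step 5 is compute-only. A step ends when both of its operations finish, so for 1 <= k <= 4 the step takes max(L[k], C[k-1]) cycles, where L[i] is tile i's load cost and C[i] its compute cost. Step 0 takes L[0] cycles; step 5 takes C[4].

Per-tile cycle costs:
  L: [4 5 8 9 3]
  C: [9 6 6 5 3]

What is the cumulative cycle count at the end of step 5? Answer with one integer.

step 0: L[0]=4 → dur=4, Σ=4 | A=load:t0 B=idle [load-only]
step 1: L[1]=5 C[0]=9 → dur=9, Σ=13 | A=compute:t0 B=load:t1 [compute-bound]
step 2: L[2]=8 C[1]=6 → dur=8, Σ=21 | A=load:t2 B=compute:t1 [load-bound]
step 3: L[3]=9 C[2]=6 → dur=9, Σ=30 | A=compute:t2 B=load:t3 [load-bound]
step 4: L[4]=3 C[3]=5 → dur=5, Σ=35 | A=load:t4 B=compute:t3 [compute-bound]
step 5: C[4]=3 → dur=3, Σ=38 | A=compute:t4 B=idle [compute-only]

end_cycle[5] = 38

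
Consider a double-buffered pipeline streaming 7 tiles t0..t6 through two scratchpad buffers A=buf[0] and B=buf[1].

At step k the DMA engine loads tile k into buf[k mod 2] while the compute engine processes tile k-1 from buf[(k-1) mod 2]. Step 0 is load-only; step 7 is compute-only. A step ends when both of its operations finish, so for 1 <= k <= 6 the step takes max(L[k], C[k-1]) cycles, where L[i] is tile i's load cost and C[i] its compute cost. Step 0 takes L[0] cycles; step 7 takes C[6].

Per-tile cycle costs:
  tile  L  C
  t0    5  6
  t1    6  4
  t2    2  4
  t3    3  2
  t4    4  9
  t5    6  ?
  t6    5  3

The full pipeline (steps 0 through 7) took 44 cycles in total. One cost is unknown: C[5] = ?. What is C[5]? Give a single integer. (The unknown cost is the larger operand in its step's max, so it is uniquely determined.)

C[5] = 9

step 0 | dur = L[0]=5 = 5
step 1 | dur = max(L[1]=6, C[0]=6) = 6
step 2 | dur = max(L[2]=2, C[1]=4) = 4
step 3 | dur = max(L[3]=3, C[2]=4) = 4
step 4 | dur = max(L[4]=4, C[3]=2) = 4
step 5 | dur = max(L[5]=6, C[4]=9) = 9
step 6 | dur = max(L[6]=5, C[5]=?) = C[5]  (unknown; binding)
step 7 | dur = C[6]=3 = 3
sum of known step durations = 35
dur[6] = total - known = 44 - 35 = 9
C[5] is the binding max in step 6, so C[5] = dur[6] = 9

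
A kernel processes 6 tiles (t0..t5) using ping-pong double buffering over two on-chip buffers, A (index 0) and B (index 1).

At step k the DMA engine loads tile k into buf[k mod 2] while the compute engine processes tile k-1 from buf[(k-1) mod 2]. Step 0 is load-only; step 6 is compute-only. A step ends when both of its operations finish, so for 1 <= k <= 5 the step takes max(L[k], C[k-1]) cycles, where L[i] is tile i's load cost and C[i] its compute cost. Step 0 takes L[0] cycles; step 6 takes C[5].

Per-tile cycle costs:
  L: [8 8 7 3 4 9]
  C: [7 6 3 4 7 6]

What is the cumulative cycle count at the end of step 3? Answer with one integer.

end_cycle[3] = 26

[0] DMA t0→A (8c) ∥ CU idle ⇒ 8c, clock 8
[1] DMA t1→B (8c) ∥ CU A:t0 (7c) ⇒ 8c, clock 16
[2] DMA t2→A (7c) ∥ CU B:t1 (6c) ⇒ 7c, clock 23
[3] DMA t3→B (3c) ∥ CU A:t2 (3c) ⇒ 3c, clock 26
[4] DMA t4→A (4c) ∥ CU B:t3 (4c) ⇒ 4c, clock 30
[5] DMA t5→B (9c) ∥ CU A:t4 (7c) ⇒ 9c, clock 39
[6] DMA idle ∥ CU B:t5 (6c) ⇒ 6c, clock 45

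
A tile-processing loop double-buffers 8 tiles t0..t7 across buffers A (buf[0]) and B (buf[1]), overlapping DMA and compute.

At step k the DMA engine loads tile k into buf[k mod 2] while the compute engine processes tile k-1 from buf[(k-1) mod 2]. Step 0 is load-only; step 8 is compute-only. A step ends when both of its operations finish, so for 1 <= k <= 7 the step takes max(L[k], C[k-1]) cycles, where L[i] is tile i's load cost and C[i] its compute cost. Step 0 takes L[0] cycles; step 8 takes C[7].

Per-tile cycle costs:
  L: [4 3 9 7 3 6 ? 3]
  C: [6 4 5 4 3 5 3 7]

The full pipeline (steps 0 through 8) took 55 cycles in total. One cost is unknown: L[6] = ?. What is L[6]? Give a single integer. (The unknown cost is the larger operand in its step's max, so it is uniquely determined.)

L[6] = 9

step 0 | dur = L[0]=4 = 4
step 1 | dur = max(L[1]=3, C[0]=6) = 6
step 2 | dur = max(L[2]=9, C[1]=4) = 9
step 3 | dur = max(L[3]=7, C[2]=5) = 7
step 4 | dur = max(L[4]=3, C[3]=4) = 4
step 5 | dur = max(L[5]=6, C[4]=3) = 6
step 6 | dur = max(L[6]=?, C[5]=5) = L[6]  (unknown; binding)
step 7 | dur = max(L[7]=3, C[6]=3) = 3
step 8 | dur = C[7]=7 = 7
sum of known step durations = 46
dur[6] = total - known = 55 - 46 = 9
L[6] is the binding max in step 6, so L[6] = dur[6] = 9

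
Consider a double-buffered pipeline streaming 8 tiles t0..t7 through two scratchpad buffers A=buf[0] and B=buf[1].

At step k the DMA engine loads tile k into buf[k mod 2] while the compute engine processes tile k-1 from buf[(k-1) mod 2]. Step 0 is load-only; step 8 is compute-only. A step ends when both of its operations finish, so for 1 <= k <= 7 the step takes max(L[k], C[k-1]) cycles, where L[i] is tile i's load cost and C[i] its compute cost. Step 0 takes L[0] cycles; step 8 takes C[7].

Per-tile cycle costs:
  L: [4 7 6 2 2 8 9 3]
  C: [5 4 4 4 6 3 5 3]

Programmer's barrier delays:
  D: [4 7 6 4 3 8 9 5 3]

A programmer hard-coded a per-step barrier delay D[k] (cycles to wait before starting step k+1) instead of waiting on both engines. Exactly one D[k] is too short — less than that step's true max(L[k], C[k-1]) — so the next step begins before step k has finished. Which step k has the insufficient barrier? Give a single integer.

hazard at step 4

k=0 barrier L[0]=4→4c, D[0]=4 ok
k=1 barrier max(L[1]=7,C[0]=5)→7c, D[1]=7 ok
k=2 barrier max(L[2]=6,C[1]=4)→6c, D[2]=6 ok
k=3 barrier max(L[3]=2,C[2]=4)→4c, D[3]=4 ok
k=4 barrier max(L[4]=2,C[3]=4)→4c, D[4]=3 SHORT
k=5 barrier max(L[5]=8,C[4]=6)→8c, D[5]=8 ok
k=6 barrier max(L[6]=9,C[5]=3)→9c, D[6]=9 ok
k=7 barrier max(L[7]=3,C[6]=5)→5c, D[7]=5 ok
k=8 barrier C[7]=3→3c, D[8]=3 ok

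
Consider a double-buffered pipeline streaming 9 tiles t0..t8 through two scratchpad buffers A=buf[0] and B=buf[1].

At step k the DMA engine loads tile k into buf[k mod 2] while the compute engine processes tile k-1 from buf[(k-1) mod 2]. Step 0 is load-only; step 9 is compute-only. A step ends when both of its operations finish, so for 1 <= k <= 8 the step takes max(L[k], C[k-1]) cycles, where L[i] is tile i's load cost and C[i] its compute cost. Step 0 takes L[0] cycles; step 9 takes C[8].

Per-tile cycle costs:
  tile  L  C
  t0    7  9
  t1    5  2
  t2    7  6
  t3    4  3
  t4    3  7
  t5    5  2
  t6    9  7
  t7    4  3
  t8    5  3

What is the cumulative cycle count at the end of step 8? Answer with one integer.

[0] DMA t0→A (7c) ∥ CU idle ⇒ 7c, clock 7
[1] DMA t1→B (5c) ∥ CU A:t0 (9c) ⇒ 9c, clock 16
[2] DMA t2→A (7c) ∥ CU B:t1 (2c) ⇒ 7c, clock 23
[3] DMA t3→B (4c) ∥ CU A:t2 (6c) ⇒ 6c, clock 29
[4] DMA t4→A (3c) ∥ CU B:t3 (3c) ⇒ 3c, clock 32
[5] DMA t5→B (5c) ∥ CU A:t4 (7c) ⇒ 7c, clock 39
[6] DMA t6→A (9c) ∥ CU B:t5 (2c) ⇒ 9c, clock 48
[7] DMA t7→B (4c) ∥ CU A:t6 (7c) ⇒ 7c, clock 55
[8] DMA t8→A (5c) ∥ CU B:t7 (3c) ⇒ 5c, clock 60
[9] DMA idle ∥ CU A:t8 (3c) ⇒ 3c, clock 63

end_cycle[8] = 60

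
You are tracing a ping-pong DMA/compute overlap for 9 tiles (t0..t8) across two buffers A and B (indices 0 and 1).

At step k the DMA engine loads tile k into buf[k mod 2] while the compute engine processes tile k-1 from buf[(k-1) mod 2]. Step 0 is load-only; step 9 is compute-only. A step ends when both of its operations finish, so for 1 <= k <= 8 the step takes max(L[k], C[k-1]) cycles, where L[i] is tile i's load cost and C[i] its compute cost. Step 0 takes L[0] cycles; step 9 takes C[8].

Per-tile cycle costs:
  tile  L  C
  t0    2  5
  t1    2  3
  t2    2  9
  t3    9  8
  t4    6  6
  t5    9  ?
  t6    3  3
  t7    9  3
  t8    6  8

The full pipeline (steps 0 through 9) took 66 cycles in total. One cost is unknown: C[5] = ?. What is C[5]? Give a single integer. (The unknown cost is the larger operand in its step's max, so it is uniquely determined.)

C[5] = 7

step 0 → dur = L[0]=2 = 2
step 1 → dur = max(L[1]=2, C[0]=5) = 5
step 2 → dur = max(L[2]=2, C[1]=3) = 3
step 3 → dur = max(L[3]=9, C[2]=9) = 9
step 4 → dur = max(L[4]=6, C[3]=8) = 8
step 5 → dur = max(L[5]=9, C[4]=6) = 9
step 6 → dur = max(L[6]=3, C[5]=?) = C[5]  (unknown; binding)
step 7 → dur = max(L[7]=9, C[6]=3) = 9
step 8 → dur = max(L[8]=6, C[7]=3) = 6
step 9 → dur = C[8]=8 = 8
sum of known step durations = 59
dur[6] = total - known = 66 - 59 = 7
C[5] is the binding max in step 6, so C[5] = dur[6] = 7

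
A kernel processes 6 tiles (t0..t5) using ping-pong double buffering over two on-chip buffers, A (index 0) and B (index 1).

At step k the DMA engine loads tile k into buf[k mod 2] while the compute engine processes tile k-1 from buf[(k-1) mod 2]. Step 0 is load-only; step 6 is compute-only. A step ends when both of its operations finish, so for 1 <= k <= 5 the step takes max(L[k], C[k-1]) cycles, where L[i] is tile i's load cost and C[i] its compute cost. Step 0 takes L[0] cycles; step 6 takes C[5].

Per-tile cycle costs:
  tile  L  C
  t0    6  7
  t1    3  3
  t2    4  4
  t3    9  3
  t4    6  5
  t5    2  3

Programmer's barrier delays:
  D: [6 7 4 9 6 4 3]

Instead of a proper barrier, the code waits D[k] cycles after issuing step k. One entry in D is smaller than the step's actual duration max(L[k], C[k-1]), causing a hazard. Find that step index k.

hazard at step 5

[0] required=L[0]=6=6 vs D=6 ok
[1] required=max(L[1]=3,C[0]=7)=7 vs D=7 ok
[2] required=max(L[2]=4,C[1]=3)=4 vs D=4 ok
[3] required=max(L[3]=9,C[2]=4)=9 vs D=9 ok
[4] required=max(L[4]=6,C[3]=3)=6 vs D=6 ok
[5] required=max(L[5]=2,C[4]=5)=5 vs D=4 SHORT
[6] required=C[5]=3=3 vs D=3 ok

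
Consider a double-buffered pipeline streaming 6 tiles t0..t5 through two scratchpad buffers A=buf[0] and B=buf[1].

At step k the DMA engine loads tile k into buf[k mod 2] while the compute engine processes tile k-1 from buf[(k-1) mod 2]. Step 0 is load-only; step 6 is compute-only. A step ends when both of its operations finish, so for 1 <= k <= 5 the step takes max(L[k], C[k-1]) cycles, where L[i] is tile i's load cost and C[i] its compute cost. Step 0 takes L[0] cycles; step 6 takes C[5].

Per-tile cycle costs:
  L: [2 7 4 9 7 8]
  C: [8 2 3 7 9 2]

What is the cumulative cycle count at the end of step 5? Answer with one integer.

end_cycle[5] = 39

step 0: L[0]=2 → dur=2, Σ=2 | A=load:t0 B=idle [load-only]
step 1: L[1]=7 C[0]=8 → dur=8, Σ=10 | A=compute:t0 B=load:t1 [compute-bound]
step 2: L[2]=4 C[1]=2 → dur=4, Σ=14 | A=load:t2 B=compute:t1 [load-bound]
step 3: L[3]=9 C[2]=3 → dur=9, Σ=23 | A=compute:t2 B=load:t3 [load-bound]
step 4: L[4]=7 C[3]=7 → dur=7, Σ=30 | A=load:t4 B=compute:t3 [tied]
step 5: L[5]=8 C[4]=9 → dur=9, Σ=39 | A=compute:t4 B=load:t5 [compute-bound]
step 6: C[5]=2 → dur=2, Σ=41 | A=idle B=compute:t5 [compute-only]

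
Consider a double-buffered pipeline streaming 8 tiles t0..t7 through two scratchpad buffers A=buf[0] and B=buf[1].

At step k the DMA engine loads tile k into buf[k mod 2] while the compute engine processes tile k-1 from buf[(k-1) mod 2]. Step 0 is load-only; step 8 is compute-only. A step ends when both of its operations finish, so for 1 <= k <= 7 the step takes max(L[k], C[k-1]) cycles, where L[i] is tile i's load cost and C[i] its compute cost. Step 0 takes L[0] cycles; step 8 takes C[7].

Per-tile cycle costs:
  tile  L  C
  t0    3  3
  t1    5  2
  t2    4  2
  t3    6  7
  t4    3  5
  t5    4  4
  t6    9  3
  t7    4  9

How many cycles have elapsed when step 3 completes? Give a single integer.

  0. 3=3c; end=3; A:t0 B:-
  1. max(5,3)=5c; end=8; A:t0 B:t1
  2. max(4,2)=4c; end=12; A:t2 B:t1
  3. max(6,2)=6c; end=18; A:t2 B:t3
  4. max(3,7)=7c; end=25; A:t4 B:t3
  5. max(4,5)=5c; end=30; A:t4 B:t5
  6. max(9,4)=9c; end=39; A:t6 B:t5
  7. max(4,3)=4c; end=43; A:t6 B:t7
  8. 9=9c; end=52; A:t6 B:t7

end_cycle[3] = 18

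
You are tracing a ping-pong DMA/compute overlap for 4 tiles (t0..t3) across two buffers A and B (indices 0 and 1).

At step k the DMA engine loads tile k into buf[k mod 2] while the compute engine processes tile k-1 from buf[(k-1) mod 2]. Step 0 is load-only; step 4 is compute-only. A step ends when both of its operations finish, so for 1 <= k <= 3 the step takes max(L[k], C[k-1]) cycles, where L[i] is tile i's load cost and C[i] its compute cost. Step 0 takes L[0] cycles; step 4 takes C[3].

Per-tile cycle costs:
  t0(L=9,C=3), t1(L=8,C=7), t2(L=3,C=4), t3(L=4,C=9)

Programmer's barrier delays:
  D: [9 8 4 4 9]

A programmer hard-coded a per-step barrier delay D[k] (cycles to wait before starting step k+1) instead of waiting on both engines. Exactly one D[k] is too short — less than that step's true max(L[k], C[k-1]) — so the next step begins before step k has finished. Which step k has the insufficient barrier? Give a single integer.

hazard at step 2

[0] required=L[0]=9=9 vs D=9 ok
[1] required=max(L[1]=8,C[0]=3)=8 vs D=8 ok
[2] required=max(L[2]=3,C[1]=7)=7 vs D=4 SHORT
[3] required=max(L[3]=4,C[2]=4)=4 vs D=4 ok
[4] required=C[3]=9=9 vs D=9 ok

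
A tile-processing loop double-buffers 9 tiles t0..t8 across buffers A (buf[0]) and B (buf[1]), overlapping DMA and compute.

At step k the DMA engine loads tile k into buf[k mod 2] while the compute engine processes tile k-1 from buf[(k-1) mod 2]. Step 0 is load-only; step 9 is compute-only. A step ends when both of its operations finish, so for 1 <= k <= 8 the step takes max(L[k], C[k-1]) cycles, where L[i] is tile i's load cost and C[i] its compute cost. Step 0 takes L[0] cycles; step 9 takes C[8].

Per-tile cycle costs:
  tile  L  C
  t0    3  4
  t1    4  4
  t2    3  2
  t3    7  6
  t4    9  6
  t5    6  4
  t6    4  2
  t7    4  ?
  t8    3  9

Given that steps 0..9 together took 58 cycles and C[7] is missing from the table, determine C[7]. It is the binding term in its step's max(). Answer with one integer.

C[7] = 8

step 0 = dur = L[0]=3 = 3
step 1 = dur = max(L[1]=4, C[0]=4) = 4
step 2 = dur = max(L[2]=3, C[1]=4) = 4
step 3 = dur = max(L[3]=7, C[2]=2) = 7
step 4 = dur = max(L[4]=9, C[3]=6) = 9
step 5 = dur = max(L[5]=6, C[4]=6) = 6
step 6 = dur = max(L[6]=4, C[5]=4) = 4
step 7 = dur = max(L[7]=4, C[6]=2) = 4
step 8 = dur = max(L[8]=3, C[7]=?) = C[7]  (unknown; binding)
step 9 = dur = C[8]=9 = 9
sum of known step durations = 50
dur[8] = total - known = 58 - 50 = 8
C[7] is the binding max in step 8, so C[7] = dur[8] = 8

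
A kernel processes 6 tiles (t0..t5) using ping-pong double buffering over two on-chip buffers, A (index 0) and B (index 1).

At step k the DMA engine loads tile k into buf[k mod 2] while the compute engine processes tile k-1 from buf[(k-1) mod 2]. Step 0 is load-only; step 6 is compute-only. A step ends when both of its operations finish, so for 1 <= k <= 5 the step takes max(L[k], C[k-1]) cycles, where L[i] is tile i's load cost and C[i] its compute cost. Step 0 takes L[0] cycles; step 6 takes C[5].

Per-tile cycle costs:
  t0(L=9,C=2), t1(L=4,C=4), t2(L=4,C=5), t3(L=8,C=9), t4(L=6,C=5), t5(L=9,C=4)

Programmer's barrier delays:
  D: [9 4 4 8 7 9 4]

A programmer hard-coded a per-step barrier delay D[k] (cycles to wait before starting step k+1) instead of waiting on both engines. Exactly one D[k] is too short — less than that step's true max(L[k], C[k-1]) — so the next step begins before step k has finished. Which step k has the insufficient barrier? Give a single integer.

hazard at step 4

[0] required=L[0]=9=9 vs D=9 ok
[1] required=max(L[1]=4,C[0]=2)=4 vs D=4 ok
[2] required=max(L[2]=4,C[1]=4)=4 vs D=4 ok
[3] required=max(L[3]=8,C[2]=5)=8 vs D=8 ok
[4] required=max(L[4]=6,C[3]=9)=9 vs D=7 SHORT
[5] required=max(L[5]=9,C[4]=5)=9 vs D=9 ok
[6] required=C[5]=4=4 vs D=4 ok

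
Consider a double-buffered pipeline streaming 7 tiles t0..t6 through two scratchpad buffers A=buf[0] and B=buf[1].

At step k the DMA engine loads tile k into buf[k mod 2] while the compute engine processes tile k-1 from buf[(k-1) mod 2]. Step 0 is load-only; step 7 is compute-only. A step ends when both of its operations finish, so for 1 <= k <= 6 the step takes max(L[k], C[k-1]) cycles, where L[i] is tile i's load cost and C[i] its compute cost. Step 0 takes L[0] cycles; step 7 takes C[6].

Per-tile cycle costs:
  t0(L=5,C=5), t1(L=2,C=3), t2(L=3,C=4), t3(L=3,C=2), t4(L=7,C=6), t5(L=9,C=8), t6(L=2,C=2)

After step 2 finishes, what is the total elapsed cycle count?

  0. 5=5c; end=5; A:t0 B:-
  1. max(2,5)=5c; end=10; A:t0 B:t1
  2. max(3,3)=3c; end=13; A:t2 B:t1
  3. max(3,4)=4c; end=17; A:t2 B:t3
  4. max(7,2)=7c; end=24; A:t4 B:t3
  5. max(9,6)=9c; end=33; A:t4 B:t5
  6. max(2,8)=8c; end=41; A:t6 B:t5
  7. 2=2c; end=43; A:t6 B:t5

end_cycle[2] = 13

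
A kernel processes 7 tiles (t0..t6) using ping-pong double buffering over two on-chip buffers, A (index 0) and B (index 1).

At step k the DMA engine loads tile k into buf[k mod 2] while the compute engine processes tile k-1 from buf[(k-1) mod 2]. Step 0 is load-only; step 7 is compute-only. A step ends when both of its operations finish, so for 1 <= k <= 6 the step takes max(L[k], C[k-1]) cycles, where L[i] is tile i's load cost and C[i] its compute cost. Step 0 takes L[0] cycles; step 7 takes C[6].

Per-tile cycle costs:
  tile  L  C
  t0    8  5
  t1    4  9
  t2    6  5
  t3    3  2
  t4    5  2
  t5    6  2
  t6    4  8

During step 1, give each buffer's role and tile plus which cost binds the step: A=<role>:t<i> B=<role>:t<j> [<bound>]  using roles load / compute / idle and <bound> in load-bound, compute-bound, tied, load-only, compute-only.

[0] DMA t0→A (8c) ∥ CU idle ⇒ 8c, clock 8
[1] DMA t1→B (4c) ∥ CU A:t0 (5c) ⇒ 5c, clock 13
[2] DMA t2→A (6c) ∥ CU B:t1 (9c) ⇒ 9c, clock 22
[3] DMA t3→B (3c) ∥ CU A:t2 (5c) ⇒ 5c, clock 27
[4] DMA t4→A (5c) ∥ CU B:t3 (2c) ⇒ 5c, clock 32
[5] DMA t5→B (6c) ∥ CU A:t4 (2c) ⇒ 6c, clock 38
[6] DMA t6→A (4c) ∥ CU B:t5 (2c) ⇒ 4c, clock 42
[7] DMA idle ∥ CU A:t6 (8c) ⇒ 8c, clock 50

step 1: A=compute:t0 B=load:t1 [compute-bound]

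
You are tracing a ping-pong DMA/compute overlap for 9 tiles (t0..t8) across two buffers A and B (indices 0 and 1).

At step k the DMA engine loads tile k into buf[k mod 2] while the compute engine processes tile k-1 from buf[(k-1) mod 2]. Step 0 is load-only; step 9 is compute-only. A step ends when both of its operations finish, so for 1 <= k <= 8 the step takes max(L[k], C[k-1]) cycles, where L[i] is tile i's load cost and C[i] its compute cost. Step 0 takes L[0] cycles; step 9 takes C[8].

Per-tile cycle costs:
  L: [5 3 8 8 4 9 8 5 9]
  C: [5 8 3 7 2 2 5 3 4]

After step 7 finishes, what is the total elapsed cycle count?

end_cycle[7] = 55

  0. 5=5c; end=5; A:t0 B:-
  1. max(3,5)=5c; end=10; A:t0 B:t1
  2. max(8,8)=8c; end=18; A:t2 B:t1
  3. max(8,3)=8c; end=26; A:t2 B:t3
  4. max(4,7)=7c; end=33; A:t4 B:t3
  5. max(9,2)=9c; end=42; A:t4 B:t5
  6. max(8,2)=8c; end=50; A:t6 B:t5
  7. max(5,5)=5c; end=55; A:t6 B:t7
  8. max(9,3)=9c; end=64; A:t8 B:t7
  9. 4=4c; end=68; A:t8 B:t7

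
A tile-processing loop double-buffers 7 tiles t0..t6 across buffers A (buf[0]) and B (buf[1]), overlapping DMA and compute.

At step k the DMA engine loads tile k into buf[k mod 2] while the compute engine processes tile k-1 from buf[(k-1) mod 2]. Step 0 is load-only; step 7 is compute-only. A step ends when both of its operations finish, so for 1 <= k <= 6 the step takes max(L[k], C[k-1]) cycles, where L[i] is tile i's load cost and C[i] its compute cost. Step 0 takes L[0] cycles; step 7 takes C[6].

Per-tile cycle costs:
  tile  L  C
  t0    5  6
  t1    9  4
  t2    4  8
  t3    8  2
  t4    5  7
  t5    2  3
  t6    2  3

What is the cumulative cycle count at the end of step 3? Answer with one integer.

step 0: L[0]=5 → dur=5, Σ=5 | A=load:t0 B=idle [load-only]
step 1: L[1]=9 C[0]=6 → dur=9, Σ=14 | A=compute:t0 B=load:t1 [load-bound]
step 2: L[2]=4 C[1]=4 → dur=4, Σ=18 | A=load:t2 B=compute:t1 [tied]
step 3: L[3]=8 C[2]=8 → dur=8, Σ=26 | A=compute:t2 B=load:t3 [tied]
step 4: L[4]=5 C[3]=2 → dur=5, Σ=31 | A=load:t4 B=compute:t3 [load-bound]
step 5: L[5]=2 C[4]=7 → dur=7, Σ=38 | A=compute:t4 B=load:t5 [compute-bound]
step 6: L[6]=2 C[5]=3 → dur=3, Σ=41 | A=load:t6 B=compute:t5 [compute-bound]
step 7: C[6]=3 → dur=3, Σ=44 | A=compute:t6 B=idle [compute-only]

end_cycle[3] = 26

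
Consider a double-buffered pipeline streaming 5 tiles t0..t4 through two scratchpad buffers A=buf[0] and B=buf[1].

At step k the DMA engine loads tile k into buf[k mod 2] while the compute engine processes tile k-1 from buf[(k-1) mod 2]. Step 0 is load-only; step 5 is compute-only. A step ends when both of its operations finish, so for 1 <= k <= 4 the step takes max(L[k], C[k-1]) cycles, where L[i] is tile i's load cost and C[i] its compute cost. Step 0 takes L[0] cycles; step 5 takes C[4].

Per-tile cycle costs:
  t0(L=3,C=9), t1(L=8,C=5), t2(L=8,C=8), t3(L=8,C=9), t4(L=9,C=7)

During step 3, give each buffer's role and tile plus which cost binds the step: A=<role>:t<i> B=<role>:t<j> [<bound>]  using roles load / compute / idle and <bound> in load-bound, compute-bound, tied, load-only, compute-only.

k=0 load=t0/3c comp=- wait=3 total=3
k=1 load=t1/8c comp=t0/9c wait=9 total=12
k=2 load=t2/8c comp=t1/5c wait=8 total=20
k=3 load=t3/8c comp=t2/8c wait=8 total=28
k=4 load=t4/9c comp=t3/9c wait=9 total=37
k=5 load=- comp=t4/7c wait=7 total=44

step 3: A=compute:t2 B=load:t3 [tied]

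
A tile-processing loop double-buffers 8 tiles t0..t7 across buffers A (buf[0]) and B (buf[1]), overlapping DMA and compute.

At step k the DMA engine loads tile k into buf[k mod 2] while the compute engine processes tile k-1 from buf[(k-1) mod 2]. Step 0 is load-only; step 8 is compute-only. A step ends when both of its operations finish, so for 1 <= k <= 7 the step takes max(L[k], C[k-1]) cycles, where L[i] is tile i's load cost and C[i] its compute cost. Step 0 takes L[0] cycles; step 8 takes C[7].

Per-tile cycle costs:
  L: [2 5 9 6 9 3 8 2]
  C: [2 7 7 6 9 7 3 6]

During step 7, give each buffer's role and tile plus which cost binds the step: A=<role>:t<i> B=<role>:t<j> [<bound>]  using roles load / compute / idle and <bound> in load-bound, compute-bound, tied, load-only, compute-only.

  0. 2=2c; end=2; A:t0 B:-
  1. max(5,2)=5c; end=7; A:t0 B:t1
  2. max(9,7)=9c; end=16; A:t2 B:t1
  3. max(6,7)=7c; end=23; A:t2 B:t3
  4. max(9,6)=9c; end=32; A:t4 B:t3
  5. max(3,9)=9c; end=41; A:t4 B:t5
  6. max(8,7)=8c; end=49; A:t6 B:t5
  7. max(2,3)=3c; end=52; A:t6 B:t7
  8. 6=6c; end=58; A:t6 B:t7

step 7: A=compute:t6 B=load:t7 [compute-bound]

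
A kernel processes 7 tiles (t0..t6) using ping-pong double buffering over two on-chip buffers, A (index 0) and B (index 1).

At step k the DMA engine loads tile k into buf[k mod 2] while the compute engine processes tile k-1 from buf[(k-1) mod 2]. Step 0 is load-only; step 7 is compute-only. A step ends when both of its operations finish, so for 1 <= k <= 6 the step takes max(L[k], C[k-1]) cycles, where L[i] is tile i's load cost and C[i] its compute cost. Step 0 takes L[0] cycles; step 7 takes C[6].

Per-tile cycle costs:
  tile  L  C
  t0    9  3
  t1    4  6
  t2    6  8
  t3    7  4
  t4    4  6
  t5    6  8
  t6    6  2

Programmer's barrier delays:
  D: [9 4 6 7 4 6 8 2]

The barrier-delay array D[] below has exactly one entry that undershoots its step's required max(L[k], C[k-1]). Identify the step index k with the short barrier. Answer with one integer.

hazard at step 3

[0] required=L[0]=9=9 vs D=9 ok
[1] required=max(L[1]=4,C[0]=3)=4 vs D=4 ok
[2] required=max(L[2]=6,C[1]=6)=6 vs D=6 ok
[3] required=max(L[3]=7,C[2]=8)=8 vs D=7 SHORT
[4] required=max(L[4]=4,C[3]=4)=4 vs D=4 ok
[5] required=max(L[5]=6,C[4]=6)=6 vs D=6 ok
[6] required=max(L[6]=6,C[5]=8)=8 vs D=8 ok
[7] required=C[6]=2=2 vs D=2 ok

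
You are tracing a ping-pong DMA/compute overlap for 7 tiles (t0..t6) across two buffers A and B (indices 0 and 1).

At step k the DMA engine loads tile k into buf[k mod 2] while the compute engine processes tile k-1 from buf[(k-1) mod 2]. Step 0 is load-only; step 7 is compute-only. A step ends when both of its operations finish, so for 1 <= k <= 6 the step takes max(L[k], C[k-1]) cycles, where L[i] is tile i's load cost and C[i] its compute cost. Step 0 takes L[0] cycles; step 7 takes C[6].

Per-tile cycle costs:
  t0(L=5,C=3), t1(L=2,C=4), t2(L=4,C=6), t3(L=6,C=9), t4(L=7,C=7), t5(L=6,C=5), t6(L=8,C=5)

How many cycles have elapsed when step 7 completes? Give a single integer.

end_cycle[7] = 47

k=0 load=t0/5c comp=- wait=5 total=5
k=1 load=t1/2c comp=t0/3c wait=3 total=8
k=2 load=t2/4c comp=t1/4c wait=4 total=12
k=3 load=t3/6c comp=t2/6c wait=6 total=18
k=4 load=t4/7c comp=t3/9c wait=9 total=27
k=5 load=t5/6c comp=t4/7c wait=7 total=34
k=6 load=t6/8c comp=t5/5c wait=8 total=42
k=7 load=- comp=t6/5c wait=5 total=47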